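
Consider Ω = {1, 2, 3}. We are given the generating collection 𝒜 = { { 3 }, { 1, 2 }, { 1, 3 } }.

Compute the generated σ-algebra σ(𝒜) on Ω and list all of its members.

Initial family (5 sets): { ∅, { 3 }, { 1, 2 }, { 1, 3 }, Ω }.
Pass 1. New:
  { 2 }  = complement { 1, 3 }
  [6 total]
Pass 2: +1 →
  { 2, 3 }  = { 3 } ∪ { 2 }
  [7 total]
Pass 3: +1 →
  { 1 }  = complement { 2, 3 }
  [8 total]
Pass 4: stable.

σ(𝒜) = { ∅, { 1 }, { 2 }, { 3 }, { 1, 2 }, { 1, 3 }, { 2, 3 }, Ω }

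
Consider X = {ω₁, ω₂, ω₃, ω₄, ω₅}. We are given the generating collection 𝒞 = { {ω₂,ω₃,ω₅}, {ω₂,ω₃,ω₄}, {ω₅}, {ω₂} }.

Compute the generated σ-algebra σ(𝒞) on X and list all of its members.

Answer: σ(𝒞) = { ∅, {ω₁}, {ω₂}, {ω₃}, {ω₄}, {ω₅}, {ω₁,ω₂}, {ω₁,ω₃}, {ω₁,ω₄}, {ω₁,ω₅}, {ω₂,ω₃}, {ω₂,ω₄}, {ω₂,ω₅}, {ω₃,ω₄}, {ω₃,ω₅}, {ω₄,ω₅}, {ω₁,ω₂,ω₃}, {ω₁,ω₂,ω₄}, {ω₁,ω₂,ω₅}, {ω₁,ω₃,ω₄}, {ω₁,ω₃,ω₅}, {ω₁,ω₄,ω₅}, {ω₂,ω₃,ω₄}, {ω₂,ω₃,ω₅}, {ω₂,ω₄,ω₅}, {ω₃,ω₄,ω₅}, {ω₁,ω₂,ω₃,ω₄}, {ω₁,ω₂,ω₃,ω₅}, {ω₁,ω₂,ω₄,ω₅}, {ω₁,ω₃,ω₄,ω₅}, {ω₂,ω₃,ω₄,ω₅}, X }

Check:
Seed the family with 𝒞 together with ∅ and X: { ∅, {ω₂}, {ω₅}, {ω₂,ω₃,ω₄}, {ω₂,ω₃,ω₅}, X }.
Pass 1: 6 new —
  {ω₁,ω₄}  = complement {ω₂,ω₃,ω₅}
  {ω₁,ω₅}  = complement {ω₂,ω₃,ω₄}
  {ω₂,ω₅}  = {ω₂} ∪ {ω₅}
  {ω₁,ω₂,ω₃,ω₄}  = complement {ω₅}
  {ω₁,ω₃,ω₄,ω₅}  = complement {ω₂}
  {ω₂,ω₃,ω₄,ω₅}  = {ω₂,ω₃,ω₅} ∪ {ω₂,ω₃,ω₄}
  [12 total]
Pass 2. New:
  {ω₁}  = complement {ω₂,ω₃,ω₄,ω₅}
  {ω₁,ω₂,ω₄}  = {ω₂} ∪ {ω₁,ω₄}
  {ω₁,ω₂,ω₅}  = {ω₂,ω₅} ∪ {ω₁,ω₅}
  {ω₁,ω₃,ω₄}  = complement {ω₂,ω₅}
  {ω₁,ω₄,ω₅}  = {ω₅} ∪ {ω₁,ω₄}
  {ω₁,ω₂,ω₃,ω₅}  = {ω₂,ω₃,ω₅} ∪ {ω₁,ω₅}
  {ω₁,ω₂,ω₄,ω₅}  = {ω₂,ω₅} ∪ {ω₁,ω₄}
  [19 total]
Pass 3 adds 6:
  {ω₃}  = complement {ω₁,ω₂,ω₄,ω₅}
  {ω₄}  = complement {ω₁,ω₂,ω₃,ω₅}
  {ω₁,ω₂}  = {ω₂} ∪ {ω₁}
  {ω₂,ω₃}  = complement {ω₁,ω₄,ω₅}
  {ω₃,ω₄}  = complement {ω₁,ω₂,ω₅}
  {ω₃,ω₅}  = complement {ω₁,ω₂,ω₄}
  [25 total]
Pass 4: +7 →
  {ω₁,ω₃}  = {ω₃} ∪ {ω₁}
  {ω₂,ω₄}  = {ω₂} ∪ {ω₄}
  {ω₄,ω₅}  = {ω₅} ∪ {ω₄}
  {ω₁,ω₂,ω₃}  = {ω₁,ω₂} ∪ {ω₃}
  {ω₁,ω₃,ω₅}  = {ω₃} ∪ {ω₁,ω₅}
  {ω₂,ω₄,ω₅}  = {ω₂,ω₅} ∪ {ω₄}
  {ω₃,ω₄,ω₅}  = complement {ω₁,ω₂}
  [32 total]
Pass 5: stable.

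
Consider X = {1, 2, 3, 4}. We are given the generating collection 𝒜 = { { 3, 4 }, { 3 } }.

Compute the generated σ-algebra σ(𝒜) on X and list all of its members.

|σ(𝒜)| = 8.  σ(𝒜) = { {}, { 3 }, { 4 }, { 1, 2 }, { 3, 4 }, { 1, 2, 3 }, { 1, 2, 4 }, X }

Derivation:
Begin from { {}, { 3 }, { 3, 4 }, X } (that is, 𝒜 plus ∅ and X).
Iteration 1: 2 new —
  { 1, 2 }  = complement { 3, 4 }
  { 1, 2, 4 }  = complement { 3 }
  |family| = 6
Iteration 2. New:
  { 1, 2, 3 }  = { 3 } ∪ { 1, 2 }
  |family| = 7
Iteration 3: +1 →
  { 4 }  = complement { 1, 2, 3 }
  |family| = 8
Iteration 4: no new sets; the family is a σ-algebra.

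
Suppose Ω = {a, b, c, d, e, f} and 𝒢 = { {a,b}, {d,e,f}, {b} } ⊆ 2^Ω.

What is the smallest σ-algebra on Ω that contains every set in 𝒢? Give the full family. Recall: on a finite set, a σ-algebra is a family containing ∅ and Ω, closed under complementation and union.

|σ(𝒢)| = 16.  σ(𝒢) = { {}, {a}, {b}, {c}, {a,b}, {a,c}, {b,c}, {a,b,c}, {d,e,f}, {a,d,e,f}, {b,d,e,f}, {c,d,e,f}, {a,b,d,e,f}, {a,c,d,e,f}, {b,c,d,e,f}, Ω }

Trace:
Take S₀ = 𝒢 ∪ {∅, Ω} = { {}, {b}, {a,b}, {d,e,f}, Ω }.
Step 1: 5 new —
  {a,b,c}  = ᶜ of {d,e,f}
  {b,d,e,f}  = {b} ∪ {d,e,f}
  {c,d,e,f}  = ᶜ of {a,b}
  {a,b,d,e,f}  = {a,b} ∪ {d,e,f}
  {a,c,d,e,f}  = ᶜ of {b}
Step 2: +3 →
  {c}  = ᶜ of {a,b,d,e,f}
  {a,c}  = ᶜ of {b,d,e,f}
  {b,c,d,e,f}  = {c,d,e,f} ∪ {b}
Step 3: 2 new —
  {a}  = ᶜ of {b,c,d,e,f}
  {b,c}  = {c} ∪ {b}
Step 4: +1 →
  {a,d,e,f}  = ᶜ of {b,c}
Step 5: no new sets; the family is a σ-algebra.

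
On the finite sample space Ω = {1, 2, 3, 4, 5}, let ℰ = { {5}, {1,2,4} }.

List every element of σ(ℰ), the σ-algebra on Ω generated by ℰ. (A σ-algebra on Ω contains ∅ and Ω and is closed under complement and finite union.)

Take S₀ = ℰ ∪ {∅, Ω} = { {}, {5}, {1,2,4}, Ω }.
Round 1 (3 new):
  {3,5}  = complement {1,2,4}
  {1,2,3,4}  = complement {5}
  {1,2,4,5}  = {1,2,4} ∪ {5}
  (now 7)
Round 2: +1 →
  {3}  = complement {1,2,4,5}
  (now 8)
Round 3: closed — nothing new.

|σ(ℰ)| = 8.  σ(ℰ) = { {}, {3}, {5}, {3,5}, {1,2,4}, {1,2,3,4}, {1,2,4,5}, Ω }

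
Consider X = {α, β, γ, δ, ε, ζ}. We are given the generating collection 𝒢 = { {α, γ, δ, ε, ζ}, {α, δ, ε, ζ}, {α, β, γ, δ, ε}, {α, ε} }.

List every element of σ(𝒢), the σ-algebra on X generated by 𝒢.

|σ(𝒢)| = 32.  σ(𝒢) = { ∅, {β}, {γ}, {δ}, {ζ}, {α, ε}, {β, γ}, {β, δ}, {β, ζ}, {γ, δ}, {γ, ζ}, {δ, ζ}, {α, β, ε}, {α, γ, ε}, {α, δ, ε}, {α, ε, ζ}, {β, γ, δ}, {β, γ, ζ}, {β, δ, ζ}, {γ, δ, ζ}, {α, β, γ, ε}, {α, β, δ, ε}, {α, β, ε, ζ}, {α, γ, δ, ε}, {α, γ, ε, ζ}, {α, δ, ε, ζ}, {β, γ, δ, ζ}, {α, β, γ, δ, ε}, {α, β, γ, ε, ζ}, {α, β, δ, ε, ζ}, {α, γ, δ, ε, ζ}, X }

Check:
Seed the family with 𝒢 together with ∅ and X: { ∅, {α, ε}, {α, δ, ε, ζ}, {α, β, γ, δ, ε}, {α, γ, δ, ε, ζ}, X }.
Round 1: 4 new —
  {β}  = complement {α, γ, δ, ε, ζ}
  {ζ}  = complement {α, β, γ, δ, ε}
  {β, γ}  = complement {α, δ, ε, ζ}
  {β, γ, δ, ζ}  = complement {α, ε}
  — 10 sets.
Round 2: +6 →
  {β, ζ}  = {β} ∪ {ζ}
  {α, β, ε}  = {β} ∪ {α, ε}
  {α, ε, ζ}  = {ζ} ∪ {α, ε}
  {β, γ, ζ}  = {ζ} ∪ {β, γ}
  {α, β, γ, ε}  = {β, γ} ∪ {α, ε}
  {α, β, δ, ε, ζ}  = {α, δ, ε, ζ} ∪ {β}
  — 16 sets.
Round 3. New:
  {γ}  = complement {α, β, δ, ε, ζ}
  {δ, ζ}  = complement {α, β, γ, ε}
  {α, δ, ε}  = complement {β, γ, ζ}
  {β, γ, δ}  = complement {α, ε, ζ}
  {γ, δ, ζ}  = complement {α, β, ε}
  {α, β, ε, ζ}  = {α, β, ε} ∪ {α, ε, ζ}
  {α, γ, δ, ε}  = complement {β, ζ}
  {α, β, γ, ε, ζ}  = {α, β, ε} ∪ {β, γ, ζ}
  — 24 sets.
Round 4 (7 new):
  {δ}  = complement {α, β, γ, ε, ζ}
  {γ, δ}  = complement {α, β, ε, ζ}
  {γ, ζ}  = {ζ} ∪ {γ}
  {α, γ, ε}  = {γ} ∪ {α, ε}
  {β, δ, ζ}  = {β} ∪ {δ, ζ}
  {α, β, δ, ε}  = {α, δ, ε} ∪ {β}
  {α, γ, ε, ζ}  = {γ} ∪ {α, ε, ζ}
  — 31 sets.
Round 5. New:
  {β, δ}  = complement {α, γ, ε, ζ}
  — 32 sets.
Round 6: already closed under ᶜ and ∪.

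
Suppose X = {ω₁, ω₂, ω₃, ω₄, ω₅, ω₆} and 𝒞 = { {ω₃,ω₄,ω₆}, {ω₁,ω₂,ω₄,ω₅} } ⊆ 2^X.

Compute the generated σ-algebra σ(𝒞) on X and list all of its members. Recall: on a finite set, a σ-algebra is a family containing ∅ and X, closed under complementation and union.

Begin from { {}, {ω₃,ω₄,ω₆}, {ω₁,ω₂,ω₄,ω₅}, X } (that is, 𝒞 plus ∅ and X).
Pass 1 (2 new):
  {ω₃,ω₆}  = complement {ω₁,ω₂,ω₄,ω₅}
  {ω₁,ω₂,ω₅}  = complement {ω₃,ω₄,ω₆}
Pass 2 adds 1:
  {ω₁,ω₂,ω₃,ω₅,ω₆}  = {ω₁,ω₂,ω₅} ∪ {ω₃,ω₆}
Pass 3: +1 →
  {ω₄}  = complement {ω₁,ω₂,ω₃,ω₅,ω₆}
Pass 4: stable.

σ(𝒞) = { {}, {ω₄}, {ω₃,ω₆}, {ω₁,ω₂,ω₅}, {ω₃,ω₄,ω₆}, {ω₁,ω₂,ω₄,ω₅}, {ω₁,ω₂,ω₃,ω₅,ω₆}, X }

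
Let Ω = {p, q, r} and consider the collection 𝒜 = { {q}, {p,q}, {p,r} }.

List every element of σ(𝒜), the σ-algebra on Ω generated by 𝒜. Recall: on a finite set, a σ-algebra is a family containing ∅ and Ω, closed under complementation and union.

Begin from { {}, {q}, {p,q}, {p,r}, Ω } (that is, 𝒜 plus ∅ and Ω).
Iteration 1: +1 →
  {r}  = ᶜ of {p,q}
  (now 6)
Iteration 2: 1 new —
  {q,r}  = {r} ∪ {q}
  (now 7)
Iteration 3: +1 →
  {p}  = ᶜ of {q,r}
  (now 8)
Iteration 4: stable.

Therefore σ(𝒜) = { {}, {p}, {q}, {r}, {p,q}, {p,r}, {q,r}, Ω } (|σ(𝒜)| = 8).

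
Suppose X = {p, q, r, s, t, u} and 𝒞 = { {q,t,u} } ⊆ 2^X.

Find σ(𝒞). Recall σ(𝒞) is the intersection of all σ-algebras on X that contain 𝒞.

Answer: σ(𝒞) = { ∅, {p,r,s}, {q,t,u}, X }

Working:
Start: 𝒞 ∪ {∅, X} = { ∅, {q,t,u}, X }.
Iteration 1: +1 →
  {p,r,s}  = X∖{q,t,u}
  [4 total]
After Iteration 2 the family is unchanged; done.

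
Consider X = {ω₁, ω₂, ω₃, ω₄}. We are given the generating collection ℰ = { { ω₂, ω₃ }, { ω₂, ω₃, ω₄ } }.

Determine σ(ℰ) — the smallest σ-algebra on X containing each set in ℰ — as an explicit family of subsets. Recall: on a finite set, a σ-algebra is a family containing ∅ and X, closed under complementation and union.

Take S₀ = ℰ ∪ {∅, X} = { ∅, { ω₂, ω₃ }, { ω₂, ω₃, ω₄ }, X }.
Pass 1. New:
  { ω₁ }  = { ω₂, ω₃, ω₄ }ᶜ
  { ω₁, ω₄ }  = { ω₂, ω₃ }ᶜ
  [6 total]
Pass 2: +1 →
  { ω₁, ω₂, ω₃ }  = { ω₂, ω₃ } ∪ { ω₁ }
  [7 total]
Pass 3 (1 new):
  { ω₄ }  = { ω₁, ω₂, ω₃ }ᶜ
  [8 total]
After Pass 4 the family is unchanged; done.

σ(ℰ) = { ∅, { ω₁ }, { ω₄ }, { ω₁, ω₄ }, { ω₂, ω₃ }, { ω₁, ω₂, ω₃ }, { ω₂, ω₃, ω₄ }, X }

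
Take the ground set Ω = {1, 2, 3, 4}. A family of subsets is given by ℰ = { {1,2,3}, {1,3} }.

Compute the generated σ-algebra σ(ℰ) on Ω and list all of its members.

Take S₀ = ℰ ∪ {∅, Ω} = { {}, {1,3}, {1,2,3}, Ω }.
Iteration 1. New:
  {4}  = ᶜ of {1,2,3}
  {2,4}  = ᶜ of {1,3}
  (now 6)
Iteration 2: +1 →
  {1,3,4}  = {1,3} ∪ {4}
  (now 7)
Iteration 3: 1 new —
  {2}  = ᶜ of {1,3,4}
  (now 8)
After Iteration 4 the family is unchanged; done.

|σ(ℰ)| = 8.  σ(ℰ) = { {}, {2}, {4}, {1,3}, {2,4}, {1,2,3}, {1,3,4}, Ω }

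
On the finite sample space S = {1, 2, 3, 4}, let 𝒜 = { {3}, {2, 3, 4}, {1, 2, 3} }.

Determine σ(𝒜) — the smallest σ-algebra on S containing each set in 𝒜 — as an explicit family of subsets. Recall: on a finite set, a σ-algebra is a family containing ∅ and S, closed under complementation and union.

|σ(𝒜)| = 16.  σ(𝒜) = { ∅, {1}, {2}, {3}, {4}, {1, 2}, {1, 3}, {1, 4}, {2, 3}, {2, 4}, {3, 4}, {1, 2, 3}, {1, 2, 4}, {1, 3, 4}, {2, 3, 4}, S }

Trace:
Start: 𝒜 ∪ {∅, S} = { ∅, {3}, {1, 2, 3}, {2, 3, 4}, S }.
Step 1: 3 new —
  {1}  = S∖{2, 3, 4}
  {4}  = S∖{1, 2, 3}
  {1, 2, 4}  = S∖{3}
  |family| = 8
Step 2. New:
  {1, 3}  = {3} ∪ {1}
  {1, 4}  = {4} ∪ {1}
  {3, 4}  = {3} ∪ {4}
  |family| = 11
Step 3. New:
  {1, 2}  = S∖{3, 4}
  {2, 3}  = S∖{1, 4}
  {2, 4}  = S∖{1, 3}
  {1, 3, 4}  = {3} ∪ {1, 4}
  |family| = 15
Step 4 (1 new):
  {2}  = S∖{1, 3, 4}
  |family| = 16
Step 5: already closed under ᶜ and ∪.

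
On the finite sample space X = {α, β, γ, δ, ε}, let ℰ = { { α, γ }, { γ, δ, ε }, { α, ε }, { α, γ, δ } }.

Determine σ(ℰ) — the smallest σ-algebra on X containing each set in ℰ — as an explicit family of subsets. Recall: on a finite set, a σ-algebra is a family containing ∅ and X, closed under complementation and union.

Take S₀ = ℰ ∪ {∅, X} = { {  }, { α, γ }, { α, ε }, { α, γ, δ }, { γ, δ, ε }, X }.
Round 1. New:
  { α, β }  = ᶜ of { γ, δ, ε }
  { β, ε }  = ᶜ of { α, γ, δ }
  { α, γ, ε }  = { α, γ } ∪ { α, ε }
  { β, γ, δ }  = ᶜ of { α, ε }
  { β, δ, ε }  = ᶜ of { α, γ }
  { α, γ, δ, ε }  = { γ, δ, ε } ∪ { α, γ, δ }
  [12 total]
Round 2: +8 →
  { β }  = ᶜ of { α, γ, δ, ε }
  { β, δ }  = ᶜ of { α, γ, ε }
  { α, β, γ }  = { α, β } ∪ { α, γ }
  { α, β, ε }  = { β, ε } ∪ { α, β }
  { α, β, γ, δ }  = { β, γ, δ } ∪ { α, β }
  { α, β, γ, ε }  = { β, ε } ∪ { α, γ, ε }
  { α, β, δ, ε }  = { α, β } ∪ { β, δ, ε }
  { β, γ, δ, ε }  = { β, ε } ∪ { γ, δ, ε }
  [20 total]
Round 3: +7 →
  { α }  = ᶜ of { β, γ, δ, ε }
  { γ }  = ᶜ of { α, β, δ, ε }
  { δ }  = ᶜ of { α, β, γ, ε }
  { ε }  = ᶜ of { α, β, γ, δ }
  { γ, δ }  = ᶜ of { α, β, ε }
  { δ, ε }  = ᶜ of { α, β, γ }
  { α, β, δ }  = { β, δ } ∪ { α, β }
  [27 total]
Round 4: 5 new —
  { α, δ }  = { δ } ∪ { α }
  { β, γ }  = { β } ∪ { γ }
  { γ, ε }  = ᶜ of { α, β, δ }
  { α, δ, ε }  = { δ, ε } ∪ { α, ε }
  { β, γ, ε }  = { β, ε } ∪ { γ }
  [32 total]
Round 5: already closed under ᶜ and ∪.

Therefore σ(ℰ) = { {  }, { α }, { β }, { γ }, { δ }, { ε }, { α, β }, { α, γ }, { α, δ }, { α, ε }, { β, γ }, { β, δ }, { β, ε }, { γ, δ }, { γ, ε }, { δ, ε }, { α, β, γ }, { α, β, δ }, { α, β, ε }, { α, γ, δ }, { α, γ, ε }, { α, δ, ε }, { β, γ, δ }, { β, γ, ε }, { β, δ, ε }, { γ, δ, ε }, { α, β, γ, δ }, { α, β, γ, ε }, { α, β, δ, ε }, { α, γ, δ, ε }, { β, γ, δ, ε }, X } (|σ(ℰ)| = 32).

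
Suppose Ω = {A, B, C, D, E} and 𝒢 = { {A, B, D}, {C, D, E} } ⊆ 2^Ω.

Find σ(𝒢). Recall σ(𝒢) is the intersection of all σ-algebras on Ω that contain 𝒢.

Answer: σ(𝒢) = { ∅, {D}, {A, B}, {C, E}, {A, B, D}, {C, D, E}, {A, B, C, E}, Ω }

Derivation:
Start: 𝒢 ∪ {∅, Ω} = { ∅, {A, B, D}, {C, D, E}, Ω }.
Iteration 1. New:
  {A, B}  = complement {C, D, E}
  {C, E}  = complement {A, B, D}
  (now 6)
Iteration 2 adds 1:
  {A, B, C, E}  = {A, B} ∪ {C, E}
  (now 7)
Iteration 3: 1 new —
  {D}  = complement {A, B, C, E}
  (now 8)
Iteration 4: no new sets; the family is a σ-algebra.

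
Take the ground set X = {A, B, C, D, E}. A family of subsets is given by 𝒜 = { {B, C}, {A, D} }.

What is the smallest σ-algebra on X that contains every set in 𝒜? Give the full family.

σ(𝒜) = { {}, {E}, {A, D}, {B, C}, {A, D, E}, {B, C, E}, {A, B, C, D}, X }

Working:
Begin from { {}, {A, D}, {B, C}, X } (that is, 𝒜 plus ∅ and X).
Round 1 adds 3:
  {A, D, E}  = complement {B, C}
  {B, C, E}  = complement {A, D}
  {A, B, C, D}  = {B, C} ∪ {A, D}
  [7 total]
Round 2: 1 new —
  {E}  = complement {A, B, C, D}
  [8 total]
Round 3: already closed under ᶜ and ∪.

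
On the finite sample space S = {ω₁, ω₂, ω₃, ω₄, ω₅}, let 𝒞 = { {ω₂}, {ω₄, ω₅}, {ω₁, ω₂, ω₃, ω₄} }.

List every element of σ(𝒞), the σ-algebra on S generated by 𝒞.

Seed the family with 𝒞 together with ∅ and S: { {}, {ω₂}, {ω₄, ω₅}, {ω₁, ω₂, ω₃, ω₄}, S }.
Iteration 1. New:
  {ω₅}  = S∖{ω₁, ω₂, ω₃, ω₄}
  {ω₁, ω₂, ω₃}  = S∖{ω₄, ω₅}
  {ω₂, ω₄, ω₅}  = {ω₄, ω₅} ∪ {ω₂}
  {ω₁, ω₃, ω₄, ω₅}  = S∖{ω₂}
  [9 total]
Iteration 2 adds 3:
  {ω₁, ω₃}  = S∖{ω₂, ω₄, ω₅}
  {ω₂, ω₅}  = {ω₂} ∪ {ω₅}
  {ω₁, ω₂, ω₃, ω₅}  = {ω₁, ω₂, ω₃} ∪ {ω₅}
  [12 total]
Iteration 3 (3 new):
  {ω₄}  = S∖{ω₁, ω₂, ω₃, ω₅}
  {ω₁, ω₃, ω₄}  = S∖{ω₂, ω₅}
  {ω₁, ω₃, ω₅}  = {ω₁, ω₃} ∪ {ω₅}
  [15 total]
Iteration 4 adds 1:
  {ω₂, ω₄}  = S∖{ω₁, ω₃, ω₅}
  [16 total]
Iteration 5: no new sets; the family is a σ-algebra.

Hence σ(𝒞) has 16 members: { {}, {ω₂}, {ω₄}, {ω₅}, {ω₁, ω₃}, {ω₂, ω₄}, {ω₂, ω₅}, {ω₄, ω₅}, {ω₁, ω₂, ω₃}, {ω₁, ω₃, ω₄}, {ω₁, ω₃, ω₅}, {ω₂, ω₄, ω₅}, {ω₁, ω₂, ω₃, ω₄}, {ω₁, ω₂, ω₃, ω₅}, {ω₁, ω₃, ω₄, ω₅}, S }.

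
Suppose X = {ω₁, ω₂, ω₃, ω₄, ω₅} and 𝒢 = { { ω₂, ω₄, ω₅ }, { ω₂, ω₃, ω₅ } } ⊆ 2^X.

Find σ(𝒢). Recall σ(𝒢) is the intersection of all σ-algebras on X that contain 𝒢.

Seed the family with 𝒢 together with ∅ and X: { ∅, { ω₂, ω₃, ω₅ }, { ω₂, ω₄, ω₅ }, X }.
Pass 1 (3 new):
  { ω₁, ω₃ }  = { ω₂, ω₄, ω₅ }ᶜ
  { ω₁, ω₄ }  = { ω₂, ω₃, ω₅ }ᶜ
  { ω₂, ω₃, ω₄, ω₅ }  = { ω₂, ω₄, ω₅ } ∪ { ω₂, ω₃, ω₅ }
  |family| = 7
Pass 2 adds 4:
  { ω₁ }  = { ω₂, ω₃, ω₄, ω₅ }ᶜ
  { ω₁, ω₃, ω₄ }  = { ω₁, ω₄ } ∪ { ω₁, ω₃ }
  { ω₁, ω₂, ω₃, ω₅ }  = { ω₂, ω₃, ω₅ } ∪ { ω₁, ω₃ }
  { ω₁, ω₂, ω₄, ω₅ }  = { ω₁, ω₄ } ∪ { ω₂, ω₄, ω₅ }
  |family| = 11
Pass 3. New:
  { ω₃ }  = { ω₁, ω₂, ω₄, ω₅ }ᶜ
  { ω₄ }  = { ω₁, ω₂, ω₃, ω₅ }ᶜ
  { ω₂, ω₅ }  = { ω₁, ω₃, ω₄ }ᶜ
  |family| = 14
Pass 4: +2 →
  { ω₃, ω₄ }  = { ω₃ } ∪ { ω₄ }
  { ω₁, ω₂, ω₅ }  = { ω₂, ω₅ } ∪ { ω₁ }
  |family| = 16
Pass 5: already closed under ᶜ and ∪.

σ(𝒢) = { ∅, { ω₁ }, { ω₃ }, { ω₄ }, { ω₁, ω₃ }, { ω₁, ω₄ }, { ω₂, ω₅ }, { ω₃, ω₄ }, { ω₁, ω₂, ω₅ }, { ω₁, ω₃, ω₄ }, { ω₂, ω₃, ω₅ }, { ω₂, ω₄, ω₅ }, { ω₁, ω₂, ω₃, ω₅ }, { ω₁, ω₂, ω₄, ω₅ }, { ω₂, ω₃, ω₄, ω₅ }, X }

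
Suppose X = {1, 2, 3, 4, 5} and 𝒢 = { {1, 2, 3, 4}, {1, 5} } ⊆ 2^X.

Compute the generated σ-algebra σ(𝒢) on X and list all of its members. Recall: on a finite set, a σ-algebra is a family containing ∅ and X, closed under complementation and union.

|σ(𝒢)| = 8.  σ(𝒢) = { {}, {1}, {5}, {1, 5}, {2, 3, 4}, {1, 2, 3, 4}, {2, 3, 4, 5}, X }

Working:
Start: 𝒢 ∪ {∅, X} = { {}, {1, 5}, {1, 2, 3, 4}, X }.
Iteration 1 adds 2:
  {5}  = ᶜ of {1, 2, 3, 4}
  {2, 3, 4}  = ᶜ of {1, 5}
Iteration 2 adds 1:
  {2, 3, 4, 5}  = {2, 3, 4} ∪ {5}
Iteration 3 adds 1:
  {1}  = ᶜ of {2, 3, 4, 5}
Iteration 4 adds nothing — fixpoint reached.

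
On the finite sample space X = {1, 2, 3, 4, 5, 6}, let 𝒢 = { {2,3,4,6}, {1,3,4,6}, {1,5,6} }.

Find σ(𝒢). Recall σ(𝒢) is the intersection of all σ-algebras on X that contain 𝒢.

Initial family (5 sets): { ∅, {1,5,6}, {1,3,4,6}, {2,3,4,6}, X }.
Round 1 adds 5:
  {1,5}  = {2,3,4,6}ᶜ
  {2,5}  = {1,3,4,6}ᶜ
  {2,3,4}  = {1,5,6}ᶜ
  {1,2,3,4,6}  = {2,3,4,6} ∪ {1,3,4,6}
  {1,3,4,5,6}  = {1,5,6} ∪ {1,3,4,6}
  (now 10)
Round 2 (7 new):
  {2}  = {1,3,4,5,6}ᶜ
  {5}  = {1,2,3,4,6}ᶜ
  {1,2,5}  = {2,5} ∪ {1,5}
  {1,2,5,6}  = {2,5} ∪ {1,5,6}
  {2,3,4,5}  = {2,5} ∪ {2,3,4}
  {1,2,3,4,5}  = {2,3,4} ∪ {1,5}
  {2,3,4,5,6}  = {2,5} ∪ {2,3,4,6}
  (now 17)
Round 3. New:
  {1}  = {2,3,4,5,6}ᶜ
  {6}  = {1,2,3,4,5}ᶜ
  {1,6}  = {2,3,4,5}ᶜ
  {3,4}  = {1,2,5,6}ᶜ
  {3,4,6}  = {1,2,5}ᶜ
  (now 22)
Round 4 adds 10:
  {1,2}  = {2} ∪ {1}
  {2,6}  = {2} ∪ {6}
  {5,6}  = {6} ∪ {5}
  {1,2,6}  = {1,6} ∪ {2}
  {1,3,4}  = {3,4} ∪ {1}
  {2,5,6}  = {2,5} ∪ {6}
  {3,4,5}  = {3,4} ∪ {5}
  {1,2,3,4}  = {2,3,4} ∪ {1}
  {1,3,4,5}  = {3,4} ∪ {1,5}
  {3,4,5,6}  = {5} ∪ {3,4,6}
  (now 32)
Round 5: already closed under ᶜ and ∪.

|σ(𝒢)| = 32.  σ(𝒢) = { ∅, {1}, {2}, {5}, {6}, {1,2}, {1,5}, {1,6}, {2,5}, {2,6}, {3,4}, {5,6}, {1,2,5}, {1,2,6}, {1,3,4}, {1,5,6}, {2,3,4}, {2,5,6}, {3,4,5}, {3,4,6}, {1,2,3,4}, {1,2,5,6}, {1,3,4,5}, {1,3,4,6}, {2,3,4,5}, {2,3,4,6}, {3,4,5,6}, {1,2,3,4,5}, {1,2,3,4,6}, {1,3,4,5,6}, {2,3,4,5,6}, X }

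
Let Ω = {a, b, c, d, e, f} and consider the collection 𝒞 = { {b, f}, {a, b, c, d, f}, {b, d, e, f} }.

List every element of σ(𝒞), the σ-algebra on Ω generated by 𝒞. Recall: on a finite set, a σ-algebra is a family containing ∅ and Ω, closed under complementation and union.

Answer: σ(𝒞) = { {}, {d}, {e}, {a, c}, {b, f}, {d, e}, {a, c, d}, {a, c, e}, {b, d, f}, {b, e, f}, {a, b, c, f}, {a, c, d, e}, {b, d, e, f}, {a, b, c, d, f}, {a, b, c, e, f}, Ω }

Check:
Take S₀ = 𝒞 ∪ {∅, Ω} = { {}, {b, f}, {b, d, e, f}, {a, b, c, d, f}, Ω }.
Iteration 1 adds 3:
  {e}  = {a, b, c, d, f}ᶜ
  {a, c}  = {b, d, e, f}ᶜ
  {a, c, d, e}  = {b, f}ᶜ
  [8 total]
Iteration 2 adds 3:
  {a, c, e}  = {a, c} ∪ {e}
  {b, e, f}  = {b, f} ∪ {e}
  {a, b, c, f}  = {b, f} ∪ {a, c}
  [11 total]
Iteration 3. New:
  {d, e}  = {a, b, c, f}ᶜ
  {a, c, d}  = {b, e, f}ᶜ
  {b, d, f}  = {a, c, e}ᶜ
  {a, b, c, e, f}  = {a, c} ∪ {b, e, f}
  [15 total]
Iteration 4: +1 →
  {d}  = {a, b, c, e, f}ᶜ
  [16 total]
Iteration 5: stable.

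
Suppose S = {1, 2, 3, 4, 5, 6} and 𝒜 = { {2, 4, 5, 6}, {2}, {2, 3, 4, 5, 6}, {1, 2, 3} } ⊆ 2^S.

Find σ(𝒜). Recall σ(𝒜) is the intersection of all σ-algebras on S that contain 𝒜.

Take S₀ = 𝒜 ∪ {∅, S} = { {}, {2}, {1, 2, 3}, {2, 4, 5, 6}, {2, 3, 4, 5, 6}, S }.
Round 1 adds 4:
  {1}  = ᶜ of {2, 3, 4, 5, 6}
  {1, 3}  = ᶜ of {2, 4, 5, 6}
  {4, 5, 6}  = ᶜ of {1, 2, 3}
  {1, 3, 4, 5, 6}  = ᶜ of {2}
  (now 10)
Round 2. New:
  {1, 2}  = {2} ∪ {1}
  {1, 4, 5, 6}  = {4, 5, 6} ∪ {1}
  {1, 2, 4, 5, 6}  = {2, 4, 5, 6} ∪ {1}
  (now 13)
Round 3. New:
  {3}  = ᶜ of {1, 2, 4, 5, 6}
  {2, 3}  = ᶜ of {1, 4, 5, 6}
  {3, 4, 5, 6}  = ᶜ of {1, 2}
  (now 16)
Round 4: stable.

|σ(𝒜)| = 16.  σ(𝒜) = { {}, {1}, {2}, {3}, {1, 2}, {1, 3}, {2, 3}, {1, 2, 3}, {4, 5, 6}, {1, 4, 5, 6}, {2, 4, 5, 6}, {3, 4, 5, 6}, {1, 2, 4, 5, 6}, {1, 3, 4, 5, 6}, {2, 3, 4, 5, 6}, S }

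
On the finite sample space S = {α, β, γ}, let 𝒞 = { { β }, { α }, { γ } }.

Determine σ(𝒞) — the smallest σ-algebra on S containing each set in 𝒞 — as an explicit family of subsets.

Seed the family with 𝒞 together with ∅ and S: { {}, { α }, { β }, { γ }, S }.
Iteration 1 adds 3:
  { α, β }  = { γ }ᶜ
  { α, γ }  = { β }ᶜ
  { β, γ }  = { α }ᶜ
  — 8 sets.
After Iteration 2 the family is unchanged; done.

σ(𝒞) = { {}, { α }, { β }, { γ }, { α, β }, { α, γ }, { β, γ }, S }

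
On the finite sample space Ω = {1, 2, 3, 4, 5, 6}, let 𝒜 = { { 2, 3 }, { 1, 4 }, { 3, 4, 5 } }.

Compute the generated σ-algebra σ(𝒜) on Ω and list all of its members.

Seed the family with 𝒜 together with ∅ and Ω: { {  }, { 1, 4 }, { 2, 3 }, { 3, 4, 5 }, Ω }.
Round 1 adds 6:
  { 1, 2, 6 }  = Ω∖{ 3, 4, 5 }
  { 1, 2, 3, 4 }  = { 2, 3 } ∪ { 1, 4 }
  { 1, 3, 4, 5 }  = { 3, 4, 5 } ∪ { 1, 4 }
  { 1, 4, 5, 6 }  = Ω∖{ 2, 3 }
  { 2, 3, 4, 5 }  = { 3, 4, 5 } ∪ { 2, 3 }
  { 2, 3, 5, 6 }  = Ω∖{ 1, 4 }
  (now 11)
Round 2. New:
  { 1, 6 }  = Ω∖{ 2, 3, 4, 5 }
  { 2, 6 }  = Ω∖{ 1, 3, 4, 5 }
  { 5, 6 }  = Ω∖{ 1, 2, 3, 4 }
  { 1, 2, 3, 6 }  = { 2, 3 } ∪ { 1, 2, 6 }
  { 1, 2, 4, 6 }  = { 1, 4 } ∪ { 1, 2, 6 }
  { 1, 2, 3, 4, 5 }  = { 3, 4, 5 } ∪ { 1, 2, 3, 4 }
  { 1, 2, 3, 4, 6 }  = { 1, 2, 6 } ∪ { 1, 2, 3, 4 }
  { 1, 2, 3, 5, 6 }  = { 1, 2, 6 } ∪ { 2, 3, 5, 6 }
  { 1, 2, 4, 5, 6 }  = { 1, 4, 5, 6 } ∪ { 1, 2, 6 }
  { 1, 3, 4, 5, 6 }  = { 3, 4, 5 } ∪ { 1, 4, 5, 6 }
  { 2, 3, 4, 5, 6 }  = { 3, 4, 5 } ∪ { 2, 3, 5, 6 }
  (now 22)
Round 3 adds 14:
  { 1 }  = Ω∖{ 2, 3, 4, 5, 6 }
  { 2 }  = Ω∖{ 1, 3, 4, 5, 6 }
  { 3 }  = Ω∖{ 1, 2, 4, 5, 6 }
  { 4 }  = Ω∖{ 1, 2, 3, 5, 6 }
  { 5 }  = Ω∖{ 1, 2, 3, 4, 6 }
  { 6 }  = Ω∖{ 1, 2, 3, 4, 5 }
  { 3, 5 }  = Ω∖{ 1, 2, 4, 6 }
  { 4, 5 }  = Ω∖{ 1, 2, 3, 6 }
  { 1, 4, 6 }  = { 1, 6 } ∪ { 1, 4 }
  { 1, 5, 6 }  = { 5, 6 } ∪ { 1, 6 }
  { 2, 3, 6 }  = { 2, 6 } ∪ { 2, 3 }
  { 2, 5, 6 }  = { 5, 6 } ∪ { 2, 6 }
  { 1, 2, 5, 6 }  = { 5, 6 } ∪ { 1, 2, 6 }
  { 3, 4, 5, 6 }  = { 3, 4, 5 } ∪ { 5, 6 }
  (now 36)
Round 4 adds 24:
  { 1, 2 }  = Ω∖{ 3, 4, 5, 6 }
  { 1, 3 }  = { 1 } ∪ { 3 }
  { 1, 5 }  = { 1 } ∪ { 5 }
  { 2, 4 }  = { 2 } ∪ { 4 }
  { 2, 5 }  = { 2 } ∪ { 5 }
  { 3, 4 }  = Ω∖{ 1, 2, 5, 6 }
  { 3, 6 }  = { 6 } ∪ { 3 }
  { 4, 6 }  = { 6 } ∪ { 4 }
  { 1, 2, 3 }  = { 1 } ∪ { 2, 3 }
  { 1, 2, 4 }  = { 2 } ∪ { 1, 4 }
  { 1, 3, 4 }  = Ω∖{ 2, 5, 6 }
  { 1, 3, 5 }  = { 1 } ∪ { 3, 5 }
  { 1, 3, 6 }  = { 1, 6 } ∪ { 3 }
  { 1, 4, 5 }  = Ω∖{ 2, 3, 6 }
  { 2, 3, 4 }  = Ω∖{ 1, 5, 6 }
  { 2, 3, 5 }  = Ω∖{ 1, 4, 6 }
  { 2, 4, 5 }  = { 2 } ∪ { 4, 5 }
  { 2, 4, 6 }  = { 2, 6 } ∪ { 4 }
  { 3, 5, 6 }  = { 5, 6 } ∪ { 3 }
  { 4, 5, 6 }  = { 5, 6 } ∪ { 4, 5 }
  { 1, 3, 4, 6 }  = { 1, 4, 6 } ∪ { 3 }
  { 1, 3, 5, 6 }  = { 1, 6 } ∪ { 3, 5 }
  { 2, 3, 4, 6 }  = { 2, 3, 6 } ∪ { 4 }
  { 2, 4, 5, 6 }  = { 2, 6 } ∪ { 4, 5 }
  (now 60)
Round 5 (4 new):
  { 1, 2, 5 }  = { 2, 5 } ∪ { 1, 5 }
  { 3, 4, 6 }  = { 3, 4 } ∪ { 4, 6 }
  { 1, 2, 3, 5 }  = Ω∖{ 4, 6 }
  { 1, 2, 4, 5 }  = Ω∖{ 3, 6 }
  (now 64)
Round 6: stable.

Therefore σ(𝒜) = { {  }, { 1 }, { 2 }, { 3 }, { 4 }, { 5 }, { 6 }, { 1, 2 }, { 1, 3 }, { 1, 4 }, { 1, 5 }, { 1, 6 }, { 2, 3 }, { 2, 4 }, { 2, 5 }, { 2, 6 }, { 3, 4 }, { 3, 5 }, { 3, 6 }, { 4, 5 }, { 4, 6 }, { 5, 6 }, { 1, 2, 3 }, { 1, 2, 4 }, { 1, 2, 5 }, { 1, 2, 6 }, { 1, 3, 4 }, { 1, 3, 5 }, { 1, 3, 6 }, { 1, 4, 5 }, { 1, 4, 6 }, { 1, 5, 6 }, { 2, 3, 4 }, { 2, 3, 5 }, { 2, 3, 6 }, { 2, 4, 5 }, { 2, 4, 6 }, { 2, 5, 6 }, { 3, 4, 5 }, { 3, 4, 6 }, { 3, 5, 6 }, { 4, 5, 6 }, { 1, 2, 3, 4 }, { 1, 2, 3, 5 }, { 1, 2, 3, 6 }, { 1, 2, 4, 5 }, { 1, 2, 4, 6 }, { 1, 2, 5, 6 }, { 1, 3, 4, 5 }, { 1, 3, 4, 6 }, { 1, 3, 5, 6 }, { 1, 4, 5, 6 }, { 2, 3, 4, 5 }, { 2, 3, 4, 6 }, { 2, 3, 5, 6 }, { 2, 4, 5, 6 }, { 3, 4, 5, 6 }, { 1, 2, 3, 4, 5 }, { 1, 2, 3, 4, 6 }, { 1, 2, 3, 5, 6 }, { 1, 2, 4, 5, 6 }, { 1, 3, 4, 5, 6 }, { 2, 3, 4, 5, 6 }, Ω } (|σ(𝒜)| = 64).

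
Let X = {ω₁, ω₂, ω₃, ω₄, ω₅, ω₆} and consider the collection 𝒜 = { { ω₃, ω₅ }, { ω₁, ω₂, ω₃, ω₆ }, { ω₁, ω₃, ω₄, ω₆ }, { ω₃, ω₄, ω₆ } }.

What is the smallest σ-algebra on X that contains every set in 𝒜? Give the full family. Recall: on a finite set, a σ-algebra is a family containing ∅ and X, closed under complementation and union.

Seed the family with 𝒜 together with ∅ and X: { {  }, { ω₃, ω₅ }, { ω₃, ω₄, ω₆ }, { ω₁, ω₂, ω₃, ω₆ }, { ω₁, ω₃, ω₄, ω₆ }, X }.
Round 1 (8 new):
  { ω₂, ω₅ }  = complement { ω₁, ω₃, ω₄, ω₆ }
  { ω₄, ω₅ }  = complement { ω₁, ω₂, ω₃, ω₆ }
  { ω₁, ω₂, ω₅ }  = complement { ω₃, ω₄, ω₆ }
  { ω₁, ω₂, ω₄, ω₆ }  = complement { ω₃, ω₅ }
  { ω₃, ω₄, ω₅, ω₆ }  = { ω₃, ω₅ } ∪ { ω₃, ω₄, ω₆ }
  { ω₁, ω₂, ω₃, ω₄, ω₆ }  = { ω₁, ω₃, ω₄, ω₆ } ∪ { ω₁, ω₂, ω₃, ω₆ }
  { ω₁, ω₂, ω₃, ω₅, ω₆ }  = { ω₃, ω₅ } ∪ { ω₁, ω₂, ω₃, ω₆ }
  { ω₁, ω₃, ω₄, ω₅, ω₆ }  = { ω₁, ω₃, ω₄, ω₆ } ∪ { ω₃, ω₅ }
Round 2: 11 new —
  { ω₂ }  = complement { ω₁, ω₃, ω₄, ω₅, ω₆ }
  { ω₄ }  = complement { ω₁, ω₂, ω₃, ω₅, ω₆ }
  { ω₅ }  = complement { ω₁, ω₂, ω₃, ω₄, ω₆ }
  { ω₁, ω₂ }  = complement { ω₃, ω₄, ω₅, ω₆ }
  { ω₂, ω₃, ω₅ }  = { ω₂, ω₅ } ∪ { ω₃, ω₅ }
  { ω₂, ω₄, ω₅ }  = { ω₂, ω₅ } ∪ { ω₄, ω₅ }
  { ω₃, ω₄, ω₅ }  = { ω₄, ω₅ } ∪ { ω₃, ω₅ }
  { ω₁, ω₂, ω₃, ω₅ }  = { ω₁, ω₂, ω₅ } ∪ { ω₃, ω₅ }
  { ω₁, ω₂, ω₄, ω₅ }  = { ω₄, ω₅ } ∪ { ω₁, ω₂, ω₅ }
  { ω₁, ω₂, ω₄, ω₅, ω₆ }  = { ω₂, ω₅ } ∪ { ω₁, ω₂, ω₄, ω₆ }
  { ω₂, ω₃, ω₄, ω₅, ω₆ }  = { ω₂, ω₅ } ∪ { ω₃, ω₄, ω₅, ω₆ }
Round 3: 12 new —
  { ω₁ }  = complement { ω₂, ω₃, ω₄, ω₅, ω₆ }
  { ω₃ }  = complement { ω₁, ω₂, ω₄, ω₅, ω₆ }
  { ω₂, ω₄ }  = { ω₂ } ∪ { ω₄ }
  { ω₃, ω₆ }  = complement { ω₁, ω₂, ω₄, ω₅ }
  { ω₄, ω₆ }  = complement { ω₁, ω₂, ω₃, ω₅ }
  { ω₁, ω₂, ω₄ }  = { ω₁, ω₂ } ∪ { ω₄ }
  { ω₁, ω₂, ω₆ }  = complement { ω₃, ω₄, ω₅ }
  { ω₁, ω₃, ω₆ }  = complement { ω₂, ω₄, ω₅ }
  { ω₁, ω₄, ω₆ }  = complement { ω₂, ω₃, ω₅ }
  { ω₂, ω₃, ω₄, ω₅ }  = { ω₂, ω₅ } ∪ { ω₃, ω₄, ω₅ }
  { ω₂, ω₃, ω₄, ω₆ }  = { ω₂ } ∪ { ω₃, ω₄, ω₆ }
  { ω₁, ω₂, ω₃, ω₄, ω₅ }  = { ω₃, ω₄, ω₅ } ∪ { ω₁, ω₂ }
Round 4: +22 →
  { ω₆ }  = complement { ω₁, ω₂, ω₃, ω₄, ω₅ }
  { ω₁, ω₃ }  = { ω₁ } ∪ { ω₃ }
  { ω₁, ω₄ }  = { ω₁ } ∪ { ω₄ }
  { ω₁, ω₅ }  = complement { ω₂, ω₃, ω₄, ω₆ }
  { ω₁, ω₆ }  = complement { ω₂, ω₃, ω₄, ω₅ }
  { ω₂, ω₃ }  = { ω₂ } ∪ { ω₃ }
  { ω₃, ω₄ }  = { ω₃ } ∪ { ω₄ }
  { ω₁, ω₂, ω₃ }  = { ω₁, ω₂ } ∪ { ω₃ }
  { ω₁, ω₃, ω₅ }  = { ω₁ } ∪ { ω₃, ω₅ }
  { ω₁, ω₄, ω₅ }  = { ω₁ } ∪ { ω₄, ω₅ }
  { ω₂, ω₃, ω₄ }  = { ω₃ } ∪ { ω₂, ω₄ }
  { ω₂, ω₃, ω₆ }  = { ω₂ } ∪ { ω₃, ω₆ }
  { ω₂, ω₄, ω₆ }  = { ω₂ } ∪ { ω₄, ω₆ }
  { ω₃, ω₅, ω₆ }  = complement { ω₁, ω₂, ω₄ }
  { ω₄, ω₅, ω₆ }  = { ω₅ } ∪ { ω₄, ω₆ }
  { ω₁, ω₂, ω₃, ω₄ }  = { ω₁, ω₂, ω₄ } ∪ { ω₃ }
  { ω₁, ω₂, ω₅, ω₆ }  = { ω₂, ω₅ } ∪ { ω₁, ω₂, ω₆ }
  { ω₁, ω₃, ω₄, ω₅ }  = { ω₃, ω₄, ω₅ } ∪ { ω₁ }
  { ω₁, ω₃, ω₅, ω₆ }  = complement { ω₂, ω₄ }
  { ω₁, ω₄, ω₅, ω₆ }  = { ω₁, ω₄, ω₆ } ∪ { ω₅ }
  { ω₂, ω₃, ω₅, ω₆ }  = { ω₂, ω₅ } ∪ { ω₃, ω₆ }
  { ω₂, ω₄, ω₅, ω₆ }  = { ω₂, ω₅ } ∪ { ω₄, ω₆ }
Round 5 adds 5:
  { ω₂, ω₆ }  = complement { ω₁, ω₃, ω₄, ω₅ }
  { ω₅, ω₆ }  = complement { ω₁, ω₂, ω₃, ω₄ }
  { ω₁, ω₃, ω₄ }  = { ω₃, ω₄ } ∪ { ω₁, ω₄ }
  { ω₁, ω₅, ω₆ }  = complement { ω₂, ω₃, ω₄ }
  { ω₂, ω₅, ω₆ }  = { ω₂, ω₅ } ∪ { ω₆ }
Round 6: already closed under ᶜ and ∪.

σ(𝒜) = { {  }, { ω₁ }, { ω₂ }, { ω₃ }, { ω₄ }, { ω₅ }, { ω₆ }, { ω₁, ω₂ }, { ω₁, ω₃ }, { ω₁, ω₄ }, { ω₁, ω₅ }, { ω₁, ω₆ }, { ω₂, ω₃ }, { ω₂, ω₄ }, { ω₂, ω₅ }, { ω₂, ω₆ }, { ω₃, ω₄ }, { ω₃, ω₅ }, { ω₃, ω₆ }, { ω₄, ω₅ }, { ω₄, ω₆ }, { ω₅, ω₆ }, { ω₁, ω₂, ω₃ }, { ω₁, ω₂, ω₄ }, { ω₁, ω₂, ω₅ }, { ω₁, ω₂, ω₆ }, { ω₁, ω₃, ω₄ }, { ω₁, ω₃, ω₅ }, { ω₁, ω₃, ω₆ }, { ω₁, ω₄, ω₅ }, { ω₁, ω₄, ω₆ }, { ω₁, ω₅, ω₆ }, { ω₂, ω₃, ω₄ }, { ω₂, ω₃, ω₅ }, { ω₂, ω₃, ω₆ }, { ω₂, ω₄, ω₅ }, { ω₂, ω₄, ω₆ }, { ω₂, ω₅, ω₆ }, { ω₃, ω₄, ω₅ }, { ω₃, ω₄, ω₆ }, { ω₃, ω₅, ω₆ }, { ω₄, ω₅, ω₆ }, { ω₁, ω₂, ω₃, ω₄ }, { ω₁, ω₂, ω₃, ω₅ }, { ω₁, ω₂, ω₃, ω₆ }, { ω₁, ω₂, ω₄, ω₅ }, { ω₁, ω₂, ω₄, ω₆ }, { ω₁, ω₂, ω₅, ω₆ }, { ω₁, ω₃, ω₄, ω₅ }, { ω₁, ω₃, ω₄, ω₆ }, { ω₁, ω₃, ω₅, ω₆ }, { ω₁, ω₄, ω₅, ω₆ }, { ω₂, ω₃, ω₄, ω₅ }, { ω₂, ω₃, ω₄, ω₆ }, { ω₂, ω₃, ω₅, ω₆ }, { ω₂, ω₄, ω₅, ω₆ }, { ω₃, ω₄, ω₅, ω₆ }, { ω₁, ω₂, ω₃, ω₄, ω₅ }, { ω₁, ω₂, ω₃, ω₄, ω₆ }, { ω₁, ω₂, ω₃, ω₅, ω₆ }, { ω₁, ω₂, ω₄, ω₅, ω₆ }, { ω₁, ω₃, ω₄, ω₅, ω₆ }, { ω₂, ω₃, ω₄, ω₅, ω₆ }, X }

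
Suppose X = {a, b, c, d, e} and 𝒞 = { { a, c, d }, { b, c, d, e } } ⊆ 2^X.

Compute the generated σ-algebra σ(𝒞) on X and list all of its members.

Initial family (4 sets): { ∅, { a, c, d }, { b, c, d, e }, X }.
Iteration 1. New:
  { a }  = ᶜ of { b, c, d, e }
  { b, e }  = ᶜ of { a, c, d }
  (now 6)
Iteration 2 (1 new):
  { a, b, e }  = { b, e } ∪ { a }
  (now 7)
Iteration 3: 1 new —
  { c, d }  = ᶜ of { a, b, e }
  (now 8)
Iteration 4: stable.

|σ(𝒞)| = 8.  σ(𝒞) = { ∅, { a }, { b, e }, { c, d }, { a, b, e }, { a, c, d }, { b, c, d, e }, X }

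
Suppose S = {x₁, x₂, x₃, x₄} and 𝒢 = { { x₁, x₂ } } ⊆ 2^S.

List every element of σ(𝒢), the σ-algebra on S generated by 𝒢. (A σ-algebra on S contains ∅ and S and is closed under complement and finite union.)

|σ(𝒢)| = 4.  σ(𝒢) = { {  }, { x₁, x₂ }, { x₃, x₄ }, S }

Derivation:
Initial family (3 sets): { {  }, { x₁, x₂ }, S }.
Step 1 adds 1:
  { x₃, x₄ }  = { x₁, x₂ }ᶜ
  [4 total]
Step 2: stable.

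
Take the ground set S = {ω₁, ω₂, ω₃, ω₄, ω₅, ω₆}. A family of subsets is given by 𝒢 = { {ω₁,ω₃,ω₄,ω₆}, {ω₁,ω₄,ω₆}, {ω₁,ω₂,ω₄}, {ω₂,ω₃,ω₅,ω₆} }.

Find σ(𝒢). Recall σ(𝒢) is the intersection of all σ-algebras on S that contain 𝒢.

Answer: σ(𝒢) = { ∅, {ω₂}, {ω₃}, {ω₅}, {ω₆}, {ω₁,ω₄}, {ω₂,ω₃}, {ω₂,ω₅}, {ω₂,ω₆}, {ω₃,ω₅}, {ω₃,ω₆}, {ω₅,ω₆}, {ω₁,ω₂,ω₄}, {ω₁,ω₃,ω₄}, {ω₁,ω₄,ω₅}, {ω₁,ω₄,ω₆}, {ω₂,ω₃,ω₅}, {ω₂,ω₃,ω₆}, {ω₂,ω₅,ω₆}, {ω₃,ω₅,ω₆}, {ω₁,ω₂,ω₃,ω₄}, {ω₁,ω₂,ω₄,ω₅}, {ω₁,ω₂,ω₄,ω₆}, {ω₁,ω₃,ω₄,ω₅}, {ω₁,ω₃,ω₄,ω₆}, {ω₁,ω₄,ω₅,ω₆}, {ω₂,ω₃,ω₅,ω₆}, {ω₁,ω₂,ω₃,ω₄,ω₅}, {ω₁,ω₂,ω₃,ω₄,ω₆}, {ω₁,ω₂,ω₄,ω₅,ω₆}, {ω₁,ω₃,ω₄,ω₅,ω₆}, S }

Working:
Seed the family with 𝒢 together with ∅ and S: { ∅, {ω₁,ω₂,ω₄}, {ω₁,ω₄,ω₆}, {ω₁,ω₃,ω₄,ω₆}, {ω₂,ω₃,ω₅,ω₆}, S }.
Round 1 adds 6:
  {ω₁,ω₄}  = ᶜ of {ω₂,ω₃,ω₅,ω₆}
  {ω₂,ω₅}  = ᶜ of {ω₁,ω₃,ω₄,ω₆}
  {ω₂,ω₃,ω₅}  = ᶜ of {ω₁,ω₄,ω₆}
  {ω₃,ω₅,ω₆}  = ᶜ of {ω₁,ω₂,ω₄}
  {ω₁,ω₂,ω₄,ω₆}  = {ω₁,ω₄,ω₆} ∪ {ω₁,ω₂,ω₄}
  {ω₁,ω₂,ω₃,ω₄,ω₆}  = {ω₁,ω₃,ω₄,ω₆} ∪ {ω₁,ω₂,ω₄}
  (now 12)
Round 2: 6 new —
  {ω₅}  = ᶜ of {ω₁,ω₂,ω₃,ω₄,ω₆}
  {ω₃,ω₅}  = ᶜ of {ω₁,ω₂,ω₄,ω₆}
  {ω₁,ω₂,ω₄,ω₅}  = {ω₂,ω₅} ∪ {ω₁,ω₂,ω₄}
  {ω₁,ω₂,ω₃,ω₄,ω₅}  = {ω₁,ω₂,ω₄} ∪ {ω₂,ω₃,ω₅}
  {ω₁,ω₂,ω₄,ω₅,ω₆}  = {ω₂,ω₅} ∪ {ω₁,ω₂,ω₄,ω₆}
  {ω₁,ω₃,ω₄,ω₅,ω₆}  = {ω₁,ω₄,ω₆} ∪ {ω₃,ω₅,ω₆}
  (now 18)
Round 3 (7 new):
  {ω₂}  = ᶜ of {ω₁,ω₃,ω₄,ω₅,ω₆}
  {ω₃}  = ᶜ of {ω₁,ω₂,ω₄,ω₅,ω₆}
  {ω₆}  = ᶜ of {ω₁,ω₂,ω₃,ω₄,ω₅}
  {ω₃,ω₆}  = ᶜ of {ω₁,ω₂,ω₄,ω₅}
  {ω₁,ω₄,ω₅}  = {ω₁,ω₄} ∪ {ω₅}
  {ω₁,ω₃,ω₄,ω₅}  = {ω₁,ω₄} ∪ {ω₃,ω₅}
  {ω₁,ω₄,ω₅,ω₆}  = {ω₁,ω₄,ω₆} ∪ {ω₅}
  (now 25)
Round 4: +7 →
  {ω₂,ω₃}  = ᶜ of {ω₁,ω₄,ω₅,ω₆}
  {ω₂,ω₆}  = ᶜ of {ω₁,ω₃,ω₄,ω₅}
  {ω₅,ω₆}  = {ω₆} ∪ {ω₅}
  {ω₁,ω₃,ω₄}  = {ω₃} ∪ {ω₁,ω₄}
  {ω₂,ω₃,ω₆}  = ᶜ of {ω₁,ω₄,ω₅}
  {ω₂,ω₅,ω₆}  = {ω₂,ω₅} ∪ {ω₆}
  {ω₁,ω₂,ω₃,ω₄}  = {ω₁,ω₂,ω₄} ∪ {ω₃}
  (now 32)
Round 5: stable.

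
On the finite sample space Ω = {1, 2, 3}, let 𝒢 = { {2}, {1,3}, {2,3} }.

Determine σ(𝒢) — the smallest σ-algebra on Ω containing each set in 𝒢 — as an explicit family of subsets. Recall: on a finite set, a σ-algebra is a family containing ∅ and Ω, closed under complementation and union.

Seed the family with 𝒢 together with ∅ and Ω: { ∅, {2}, {1,3}, {2,3}, Ω }.
Iteration 1: +1 →
  {1}  = ᶜ of {2,3}
  — 6 sets.
Iteration 2: +1 →
  {1,2}  = {2} ∪ {1}
  — 7 sets.
Iteration 3 adds 1:
  {3}  = ᶜ of {1,2}
  — 8 sets.
Iteration 4 adds nothing — fixpoint reached.

Hence σ(𝒢) has 8 members: { ∅, {1}, {2}, {3}, {1,2}, {1,3}, {2,3}, Ω }.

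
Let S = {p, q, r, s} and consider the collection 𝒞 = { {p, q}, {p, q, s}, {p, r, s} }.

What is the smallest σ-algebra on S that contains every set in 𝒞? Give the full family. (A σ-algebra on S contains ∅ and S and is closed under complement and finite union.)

σ(𝒞) = { ∅, {p}, {q}, {r}, {s}, {p, q}, {p, r}, {p, s}, {q, r}, {q, s}, {r, s}, {p, q, r}, {p, q, s}, {p, r, s}, {q, r, s}, S }

Trace:
Begin from { ∅, {p, q}, {p, q, s}, {p, r, s}, S } (that is, 𝒞 plus ∅ and S).
Round 1 adds 3:
  {q}  = complement {p, r, s}
  {r}  = complement {p, q, s}
  {r, s}  = complement {p, q}
  — 8 sets.
Round 2: 3 new —
  {q, r}  = {r} ∪ {q}
  {p, q, r}  = {r} ∪ {p, q}
  {q, r, s}  = {q} ∪ {r, s}
  — 11 sets.
Round 3. New:
  {p}  = complement {q, r, s}
  {s}  = complement {p, q, r}
  {p, s}  = complement {q, r}
  — 14 sets.
Round 4: 2 new —
  {p, r}  = {r} ∪ {p}
  {q, s}  = {s} ∪ {q}
  — 16 sets.
Round 5: stable.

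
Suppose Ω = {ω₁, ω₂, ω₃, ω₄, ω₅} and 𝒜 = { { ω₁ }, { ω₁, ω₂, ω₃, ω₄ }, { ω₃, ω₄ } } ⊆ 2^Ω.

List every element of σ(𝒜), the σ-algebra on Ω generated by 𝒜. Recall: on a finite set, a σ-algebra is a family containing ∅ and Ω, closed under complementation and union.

σ(𝒜) = { ∅, { ω₁ }, { ω₂ }, { ω₅ }, { ω₁, ω₂ }, { ω₁, ω₅ }, { ω₂, ω₅ }, { ω₃, ω₄ }, { ω₁, ω₂, ω₅ }, { ω₁, ω₃, ω₄ }, { ω₂, ω₃, ω₄ }, { ω₃, ω₄, ω₅ }, { ω₁, ω₂, ω₃, ω₄ }, { ω₁, ω₃, ω₄, ω₅ }, { ω₂, ω₃, ω₄, ω₅ }, Ω }

Check:
Seed the family with 𝒜 together with ∅ and Ω: { ∅, { ω₁ }, { ω₃, ω₄ }, { ω₁, ω₂, ω₃, ω₄ }, Ω }.
Round 1 (4 new):
  { ω₅ }  = Ω∖{ ω₁, ω₂, ω₃, ω₄ }
  { ω₁, ω₂, ω₅ }  = Ω∖{ ω₃, ω₄ }
  { ω₁, ω₃, ω₄ }  = { ω₃, ω₄ } ∪ { ω₁ }
  { ω₂, ω₃, ω₄, ω₅ }  = Ω∖{ ω₁ }
  |family| = 9
Round 2 (4 new):
  { ω₁, ω₅ }  = { ω₅ } ∪ { ω₁ }
  { ω₂, ω₅ }  = Ω∖{ ω₁, ω₃, ω₄ }
  { ω₃, ω₄, ω₅ }  = { ω₃, ω₄ } ∪ { ω₅ }
  { ω₁, ω₃, ω₄, ω₅ }  = { ω₅ } ∪ { ω₁, ω₃, ω₄ }
  |family| = 13
Round 3 adds 3:
  { ω₂ }  = Ω∖{ ω₁, ω₃, ω₄, ω₅ }
  { ω₁, ω₂ }  = Ω∖{ ω₃, ω₄, ω₅ }
  { ω₂, ω₃, ω₄ }  = Ω∖{ ω₁, ω₅ }
  |family| = 16
Round 4: already closed under ᶜ and ∪.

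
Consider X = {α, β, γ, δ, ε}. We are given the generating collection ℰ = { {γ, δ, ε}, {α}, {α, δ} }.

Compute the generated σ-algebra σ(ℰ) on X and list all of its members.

|σ(ℰ)| = 16.  σ(ℰ) = { ∅, {α}, {β}, {δ}, {α, β}, {α, δ}, {β, δ}, {γ, ε}, {α, β, δ}, {α, γ, ε}, {β, γ, ε}, {γ, δ, ε}, {α, β, γ, ε}, {α, γ, δ, ε}, {β, γ, δ, ε}, X }

Derivation:
Begin from { ∅, {α}, {α, δ}, {γ, δ, ε}, X } (that is, ℰ plus ∅ and X).
Step 1. New:
  {α, β}  = X∖{γ, δ, ε}
  {β, γ, ε}  = X∖{α, δ}
  {α, γ, δ, ε}  = {γ, δ, ε} ∪ {α, δ}
  {β, γ, δ, ε}  = X∖{α}
  — 9 sets.
Step 2 (3 new):
  {β}  = X∖{α, γ, δ, ε}
  {α, β, δ}  = {α, β} ∪ {α, δ}
  {α, β, γ, ε}  = {α, β} ∪ {β, γ, ε}
  — 12 sets.
Step 3: 2 new —
  {δ}  = X∖{α, β, γ, ε}
  {γ, ε}  = X∖{α, β, δ}
  — 14 sets.
Step 4 adds 2:
  {β, δ}  = {δ} ∪ {β}
  {α, γ, ε}  = {γ, ε} ∪ {α}
  — 16 sets.
Step 5: stable.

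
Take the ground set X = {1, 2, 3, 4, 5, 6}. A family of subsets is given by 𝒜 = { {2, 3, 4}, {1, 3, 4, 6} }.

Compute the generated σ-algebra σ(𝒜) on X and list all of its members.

σ(𝒜) (16 sets): { ∅, {2}, {5}, {1, 6}, {2, 5}, {3, 4}, {1, 2, 6}, {1, 5, 6}, {2, 3, 4}, {3, 4, 5}, {1, 2, 5, 6}, {1, 3, 4, 6}, {2, 3, 4, 5}, {1, 2, 3, 4, 6}, {1, 3, 4, 5, 6}, X }

Derivation:
Start: 𝒜 ∪ {∅, X} = { ∅, {2, 3, 4}, {1, 3, 4, 6}, X }.
Round 1. New:
  {2, 5}  = ᶜ of {1, 3, 4, 6}
  {1, 5, 6}  = ᶜ of {2, 3, 4}
  {1, 2, 3, 4, 6}  = {1, 3, 4, 6} ∪ {2, 3, 4}
  |family| = 7
Round 2: 4 new —
  {5}  = ᶜ of {1, 2, 3, 4, 6}
  {1, 2, 5, 6}  = {2, 5} ∪ {1, 5, 6}
  {2, 3, 4, 5}  = {2, 5} ∪ {2, 3, 4}
  {1, 3, 4, 5, 6}  = {1, 5, 6} ∪ {1, 3, 4, 6}
  |family| = 11
Round 3: 3 new —
  {2}  = ᶜ of {1, 3, 4, 5, 6}
  {1, 6}  = ᶜ of {2, 3, 4, 5}
  {3, 4}  = ᶜ of {1, 2, 5, 6}
  |family| = 14
Round 4: +2 →
  {1, 2, 6}  = {1, 6} ∪ {2}
  {3, 4, 5}  = {3, 4} ∪ {5}
  |family| = 16
Round 5: closed — nothing new.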